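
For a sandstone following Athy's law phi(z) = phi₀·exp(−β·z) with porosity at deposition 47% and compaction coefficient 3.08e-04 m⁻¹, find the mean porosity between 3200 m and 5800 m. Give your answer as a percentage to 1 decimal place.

Working in km (1 km = 1000 m; β in km⁻¹ = β in m⁻¹ × 1000):
⟨phi⟩ = (1/(z₂−z₁)) ∫ phi₀ e^(−βz) dz = phi₀·(e^(−β·z₁) − e^(−β·z₂)) / (β·(z₂−z₁))
e^(−0.308×3.2) = 0.3732; e^(−0.308×5.8) = 0.1676
⟨phi⟩ = 0.47 × (0.3732 − 0.1676) / (0.308 × 2.6) = 0.47 × 0.2568 = 0.1207

12.1%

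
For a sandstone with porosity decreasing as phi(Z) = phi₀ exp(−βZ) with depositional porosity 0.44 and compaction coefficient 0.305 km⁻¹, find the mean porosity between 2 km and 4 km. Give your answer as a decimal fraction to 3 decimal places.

0.179

⟨phi⟩ = (1/(Z₂−Z₁)) ∫ phi₀ e^(−βZ) dZ = phi₀·(e^(−β·Z₁) − e^(−β·Z₂)) / (β·(Z₂−Z₁))
e^(−0.305×2) = 0.5434; e^(−0.305×4) = 0.2952
⟨phi⟩ = 0.44 × (0.5434 − 0.2952) / (0.305 × 2) = 0.44 × 0.4068 = 0.1790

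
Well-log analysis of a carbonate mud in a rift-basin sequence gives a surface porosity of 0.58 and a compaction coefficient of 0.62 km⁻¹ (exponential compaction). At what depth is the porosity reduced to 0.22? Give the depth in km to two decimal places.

1.56 km

Invert Athy's law: Z = ln(phi₀/phi) / c
Z = ln(0.58/0.22) / 0.62 = ln(2.636) / 0.62 = 0.9694 / 0.62 = 1.564 km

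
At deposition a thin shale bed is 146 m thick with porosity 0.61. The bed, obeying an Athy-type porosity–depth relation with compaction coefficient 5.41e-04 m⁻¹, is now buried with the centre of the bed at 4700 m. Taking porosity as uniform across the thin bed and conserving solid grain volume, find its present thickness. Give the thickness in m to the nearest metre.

60 m

Working in km (1 km = 1000 m; c in km⁻¹ = c in m⁻¹ × 1000):
Porosity at 4.7 km: phi = 0.61·exp(−0.541×4.7) = 0.0480
Solid-volume conservation: h(1−phi) = h₀(1−phi₀) ⇒ h = h₀·(1−phi₀)/(1−phi)
h = 0.146 × (1 − 0.61)/(1 − 0.0480) = 0.146 × 0.4097 = 0.0598 km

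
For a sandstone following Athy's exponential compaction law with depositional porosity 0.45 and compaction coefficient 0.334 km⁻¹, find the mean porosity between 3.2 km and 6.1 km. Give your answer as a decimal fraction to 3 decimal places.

0.099

⟨φ⟩ = (1/(z₂−z₁)) ∫ φ₀ e^(−cz) dz = φ₀·(e^(−c·z₁) − e^(−c·z₂)) / (c·(z₂−z₁))
e^(−0.334×3.2) = 0.3434; e^(−0.334×6.1) = 0.1304
⟨φ⟩ = 0.45 × (0.3434 − 0.1304) / (0.334 × 2.9) = 0.45 × 0.2200 = 0.0990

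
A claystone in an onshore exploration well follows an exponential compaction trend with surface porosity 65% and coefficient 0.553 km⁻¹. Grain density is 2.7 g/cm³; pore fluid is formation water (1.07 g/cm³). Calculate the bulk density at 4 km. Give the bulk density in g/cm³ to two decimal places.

Porosity at depth: φ = 0.65·exp(−0.553×4) = 0.65×0.1095 = 0.0712
Bulk density: ρ_b = (1−φ)ρ_g + φ·ρ_f = 0.9288×2.7 + 0.0712×1.07
       = 2.508 + 0.076 = 2.584 g/cm³

2.58 g/cm³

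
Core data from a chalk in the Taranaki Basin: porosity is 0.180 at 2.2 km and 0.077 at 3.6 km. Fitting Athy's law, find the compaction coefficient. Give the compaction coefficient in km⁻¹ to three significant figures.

0.607 km⁻¹

Athy: φ(z) = φ₀ e^(−kz) ⇒ φ₁/φ₂ = e^{k(z₂−z₁)} ⇒ k = ln(φ₁/φ₂)/(z₂−z₁)
k = ln(0.18/0.077) / (3.6 − 2.2) = ln(2.338) / 1.4 = 0.8492 / 1.4 = 0.6065 km⁻¹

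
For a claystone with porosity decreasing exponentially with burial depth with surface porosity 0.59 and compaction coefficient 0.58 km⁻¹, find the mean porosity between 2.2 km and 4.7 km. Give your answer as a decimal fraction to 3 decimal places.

0.087

⟨n⟩ = (1/(d₂−d₁)) ∫ n₀ e^(−cd) dd = n₀·(e^(−c·d₁) − e^(−c·d₂)) / (c·(d₂−d₁))
e^(−0.58×2.2) = 0.2792; e^(−0.58×4.7) = 0.0655
⟨n⟩ = 0.59 × (0.2792 − 0.0655) / (0.58 × 2.5) = 0.59 × 0.1474 = 0.0869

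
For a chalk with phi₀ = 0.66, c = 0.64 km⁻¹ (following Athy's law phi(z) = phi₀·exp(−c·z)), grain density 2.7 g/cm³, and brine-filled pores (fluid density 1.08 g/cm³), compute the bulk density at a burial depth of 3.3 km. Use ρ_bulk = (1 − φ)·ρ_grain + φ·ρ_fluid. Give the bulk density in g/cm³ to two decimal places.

Porosity at depth: phi = 0.66·exp(−0.64×3.3) = 0.66×0.1210 = 0.0799
Bulk density: ρ_b = (1−phi)ρ_g + phi·ρ_f = 0.9201×2.7 + 0.0799×1.08
       = 2.484 + 0.086 = 2.571 g/cm³

2.57 g/cm³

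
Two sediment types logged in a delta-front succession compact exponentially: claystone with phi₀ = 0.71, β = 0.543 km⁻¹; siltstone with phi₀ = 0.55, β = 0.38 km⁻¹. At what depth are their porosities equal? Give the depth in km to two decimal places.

Set phi₀ₐ e^(−βₐd) = phi₀ᵦ e^(−βᵦd) ⇒ ln(phi₀ₐ/phi₀ᵦ) = (βₐ − βᵦ)·d
d = ln(0.71/0.55) / (0.543 − 0.38) = 0.2553 / 0.163 = 1.567 km

1.57 km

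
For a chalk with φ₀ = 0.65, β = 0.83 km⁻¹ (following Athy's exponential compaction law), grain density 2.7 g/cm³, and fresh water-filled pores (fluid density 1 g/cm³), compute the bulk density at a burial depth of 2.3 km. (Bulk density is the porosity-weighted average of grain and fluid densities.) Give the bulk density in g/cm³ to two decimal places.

Porosity at depth: φ = 0.65·exp(−0.83×2.3) = 0.65×0.1482 = 0.0963
Bulk density: ρ_b = (1−φ)ρ_g + φ·ρ_f = 0.9037×2.7 + 0.0963×1
       = 2.440 + 0.096 = 2.536 g/cm³

2.54 g/cm³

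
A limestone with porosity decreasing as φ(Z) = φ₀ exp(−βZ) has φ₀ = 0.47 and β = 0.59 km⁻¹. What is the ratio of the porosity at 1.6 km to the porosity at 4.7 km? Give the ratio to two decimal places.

φ(Z₁)/φ(Z₂) = e^(−β·Z₁)/e^(−β·Z₂) = e^{β(Z₂−Z₁)}
= exp(0.59 × 3.1) = exp(1.829) = 6.2277

6.23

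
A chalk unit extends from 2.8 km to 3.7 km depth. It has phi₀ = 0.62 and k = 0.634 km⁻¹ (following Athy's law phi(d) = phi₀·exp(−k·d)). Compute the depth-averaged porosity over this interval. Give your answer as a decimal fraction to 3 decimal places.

⟨phi⟩ = (1/(d₂−d₁)) ∫ phi₀ e^(−kd) dd = phi₀·(e^(−k·d₁) − e^(−k·d₂)) / (k·(d₂−d₁))
e^(−0.634×2.8) = 0.1694; e^(−0.634×3.7) = 0.0958
⟨phi⟩ = 0.62 × (0.1694 − 0.0958) / (0.634 × 0.9) = 0.62 × 0.1291 = 0.0801

0.080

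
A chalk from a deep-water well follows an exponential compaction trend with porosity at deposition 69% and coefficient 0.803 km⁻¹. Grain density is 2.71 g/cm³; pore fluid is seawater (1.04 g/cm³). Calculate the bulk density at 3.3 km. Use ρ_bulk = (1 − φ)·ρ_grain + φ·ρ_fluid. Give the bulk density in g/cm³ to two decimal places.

Porosity at depth: φ = 0.69·exp(−0.803×3.3) = 0.69×0.0707 = 0.0488
Bulk density: ρ_b = (1−φ)ρ_g + φ·ρ_f = 0.9512×2.71 + 0.0488×1.04
       = 2.578 + 0.051 = 2.629 g/cm³

2.63 g/cm³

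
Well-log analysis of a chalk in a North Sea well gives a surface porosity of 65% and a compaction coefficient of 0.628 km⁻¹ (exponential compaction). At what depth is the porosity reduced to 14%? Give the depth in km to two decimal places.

Invert Athy's law: d = ln(n₀/n) / c
d = ln(0.65/0.14) / 0.628 = ln(4.643) / 0.628 = 1.5353 / 0.628 = 2.445 km

2.44 km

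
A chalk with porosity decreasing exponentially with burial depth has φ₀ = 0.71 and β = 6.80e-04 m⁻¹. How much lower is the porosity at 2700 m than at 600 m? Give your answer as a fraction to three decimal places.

Working in km (1 km = 1000 m; β in km⁻¹ = β in m⁻¹ × 1000):
φ(0.6) = 0.71·e^(−0.68×0.6) = 0.4721
φ(2.7) = 0.71·e^(−0.68×2.7) = 0.1132
Δφ = 0.4721 − 0.1132 = 0.3589

0.359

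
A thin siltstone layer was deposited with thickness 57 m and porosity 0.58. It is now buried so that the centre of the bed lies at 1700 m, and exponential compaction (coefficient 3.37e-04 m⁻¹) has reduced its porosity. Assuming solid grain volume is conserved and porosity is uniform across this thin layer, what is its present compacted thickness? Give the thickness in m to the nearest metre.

36 m

Working in km (1 km = 1000 m; β in km⁻¹ = β in m⁻¹ × 1000):
Porosity at 1.7 km: n = 0.58·exp(−0.337×1.7) = 0.3271
Solid-volume conservation: h(1−n) = h₀(1−n₀) ⇒ h = h₀·(1−n₀)/(1−n)
h = 0.057 × (1 − 0.58)/(1 − 0.3271) = 0.057 × 0.6241 = 0.0356 km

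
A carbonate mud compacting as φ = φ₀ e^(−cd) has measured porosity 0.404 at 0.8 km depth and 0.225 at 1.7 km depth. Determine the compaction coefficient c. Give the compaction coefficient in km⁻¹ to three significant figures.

Athy: φ(d) = φ₀ e^(−cd) ⇒ φ₁/φ₂ = e^{c(d₂−d₁)} ⇒ c = ln(φ₁/φ₂)/(d₂−d₁)
c = ln(0.404/0.225) / (1.7 − 0.8) = ln(1.796) / 0.9 = 0.5853 / 0.9 = 0.6503 km⁻¹

0.650 km⁻¹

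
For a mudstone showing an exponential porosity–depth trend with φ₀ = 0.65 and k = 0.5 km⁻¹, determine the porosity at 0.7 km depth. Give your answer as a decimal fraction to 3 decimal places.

0.458

φ = φ₀·exp(−k·Z) = 0.65 × exp(−0.5 × 0.7) = 0.65 × exp(−0.35)
  = 0.65 × 0.7047 = 0.4580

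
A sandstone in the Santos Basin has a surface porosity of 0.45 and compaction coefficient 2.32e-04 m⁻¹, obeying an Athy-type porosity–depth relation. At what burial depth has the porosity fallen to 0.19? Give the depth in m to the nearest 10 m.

3720 m

Working in km (1 km = 1000 m; β in km⁻¹ = β in m⁻¹ × 1000):
Invert Athy's law: z = ln(n₀/n) / β
z = ln(0.45/0.19) / 0.232 = ln(2.368) / 0.232 = 0.8622 / 0.232 = 3.716 km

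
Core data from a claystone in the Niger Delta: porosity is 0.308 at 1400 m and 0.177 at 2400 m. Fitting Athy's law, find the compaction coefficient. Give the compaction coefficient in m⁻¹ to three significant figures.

0.000554 m⁻¹

Working in km (1 km = 1000 m; β in km⁻¹ = β in m⁻¹ × 1000):
Athy: n(Z) = n₀ e^(−βZ) ⇒ n₁/n₂ = e^{β(Z₂−Z₁)} ⇒ β = ln(n₁/n₂)/(Z₂−Z₁)
β = ln(0.308/0.177) / (2.4 − 1.4) = ln(1.74) / 1 = 0.5540 / 1 = 0.554 km⁻¹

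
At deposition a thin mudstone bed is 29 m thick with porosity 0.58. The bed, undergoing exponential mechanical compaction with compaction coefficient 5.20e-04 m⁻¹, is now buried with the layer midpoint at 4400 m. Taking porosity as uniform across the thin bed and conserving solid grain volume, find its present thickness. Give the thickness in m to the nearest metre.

Working in km (1 km = 1000 m; k in km⁻¹ = k in m⁻¹ × 1000):
Porosity at 4.4 km: phi = 0.58·exp(−0.52×4.4) = 0.0589
Solid-volume conservation: h(1−phi) = h₀(1−phi₀) ⇒ h = h₀·(1−phi₀)/(1−phi)
h = 0.029 × (1 − 0.58)/(1 − 0.0589) = 0.029 × 0.4463 = 0.0129 km

13 m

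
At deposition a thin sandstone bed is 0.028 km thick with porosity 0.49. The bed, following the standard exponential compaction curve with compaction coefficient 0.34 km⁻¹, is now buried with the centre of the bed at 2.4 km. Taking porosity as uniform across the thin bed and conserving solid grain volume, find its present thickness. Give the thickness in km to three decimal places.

Porosity at 2.4 km: phi = 0.49·exp(−0.34×2.4) = 0.2167
Solid-volume conservation: h(1−phi) = h₀(1−phi₀) ⇒ h = h₀·(1−phi₀)/(1−phi)
h = 0.028 × (1 − 0.49)/(1 − 0.2167) = 0.028 × 0.6511 = 0.0182 km

0.018 km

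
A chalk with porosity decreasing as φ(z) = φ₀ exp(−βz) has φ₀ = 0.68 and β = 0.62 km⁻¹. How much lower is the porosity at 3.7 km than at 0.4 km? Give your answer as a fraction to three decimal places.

φ(0.4) = 0.68·e^(−0.62×0.4) = 0.5306
φ(3.7) = 0.68·e^(−0.62×3.7) = 0.0686
Δφ = 0.5306 − 0.0686 = 0.4621

0.462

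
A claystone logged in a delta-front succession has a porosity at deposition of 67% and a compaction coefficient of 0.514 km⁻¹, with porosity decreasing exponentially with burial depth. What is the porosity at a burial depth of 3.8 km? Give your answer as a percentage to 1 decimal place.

n = n₀·exp(−k·d) = 0.67 × exp(−0.514 × 3.8) = 0.67 × exp(−1.953)
  = 0.67 × 0.1418 = 0.0950

9.5%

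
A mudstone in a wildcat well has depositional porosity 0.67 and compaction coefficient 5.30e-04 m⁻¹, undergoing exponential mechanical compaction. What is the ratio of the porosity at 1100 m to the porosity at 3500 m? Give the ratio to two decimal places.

3.57

Working in km (1 km = 1000 m; β in km⁻¹ = β in m⁻¹ × 1000):
φ(Z₁)/φ(Z₂) = e^(−β·Z₁)/e^(−β·Z₂) = e^{β(Z₂−Z₁)}
= exp(0.53 × 2.4) = exp(1.272) = 3.5680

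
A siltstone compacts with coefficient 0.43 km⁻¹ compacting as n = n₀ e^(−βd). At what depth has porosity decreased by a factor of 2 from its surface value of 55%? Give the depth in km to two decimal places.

n/n₀ = 1/2 ⇒ exp(−β·d) = 1/2 ⇒ d = ln(2) / β
d = 0.6931 / 0.43 = 1.612 km

1.61 km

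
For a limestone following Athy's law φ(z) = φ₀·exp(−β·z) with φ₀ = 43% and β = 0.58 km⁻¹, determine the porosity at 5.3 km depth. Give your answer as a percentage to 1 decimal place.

φ = φ₀·exp(−β·z) = 0.43 × exp(−0.58 × 5.3) = 0.43 × exp(−3.074)
  = 0.43 × 0.0462 = 0.0199

2.0%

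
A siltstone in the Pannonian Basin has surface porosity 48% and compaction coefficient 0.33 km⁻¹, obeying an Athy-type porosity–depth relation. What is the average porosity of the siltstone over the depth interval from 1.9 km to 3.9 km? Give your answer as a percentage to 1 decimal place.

⟨φ⟩ = (1/(z₂−z₁)) ∫ φ₀ e^(−cz) dz = φ₀·(e^(−c·z₁) − e^(−c·z₂)) / (c·(z₂−z₁))
e^(−0.33×1.9) = 0.5342; e^(−0.33×3.9) = 0.2761
⟨φ⟩ = 0.48 × (0.5342 − 0.2761) / (0.33 × 2) = 0.48 × 0.3911 = 0.1877

18.8%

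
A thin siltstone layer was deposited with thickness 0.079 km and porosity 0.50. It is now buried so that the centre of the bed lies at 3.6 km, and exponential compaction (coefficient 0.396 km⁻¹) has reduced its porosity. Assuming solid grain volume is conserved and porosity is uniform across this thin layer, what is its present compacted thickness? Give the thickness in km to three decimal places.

0.045 km

Porosity at 3.6 km: n = 0.5·exp(−0.396×3.6) = 0.1202
Solid-volume conservation: h(1−n) = h₀(1−n₀) ⇒ h = h₀·(1−n₀)/(1−n)
h = 0.079 × (1 − 0.5)/(1 − 0.1202) = 0.079 × 0.5683 = 0.0449 km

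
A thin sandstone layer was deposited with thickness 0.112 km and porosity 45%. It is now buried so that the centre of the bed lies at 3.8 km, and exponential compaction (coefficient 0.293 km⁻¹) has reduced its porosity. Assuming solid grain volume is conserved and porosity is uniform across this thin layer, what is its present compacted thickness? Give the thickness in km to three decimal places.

Porosity at 3.8 km: phi = 0.45·exp(−0.293×3.8) = 0.1478
Solid-volume conservation: h(1−phi) = h₀(1−phi₀) ⇒ h = h₀·(1−phi₀)/(1−phi)
h = 0.112 × (1 − 0.45)/(1 − 0.1478) = 0.112 × 0.6454 = 0.0723 km

0.072 km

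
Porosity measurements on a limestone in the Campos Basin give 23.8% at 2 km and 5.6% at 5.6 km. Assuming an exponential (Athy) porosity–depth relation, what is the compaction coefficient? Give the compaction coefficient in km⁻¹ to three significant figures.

Athy: phi(d) = phi₀ e^(−cd) ⇒ phi₁/phi₂ = e^{c(d₂−d₁)} ⇒ c = ln(phi₁/phi₂)/(d₂−d₁)
c = ln(0.238/0.056) / (5.6 − 2) = ln(4.25) / 3.6 = 1.4469 / 3.6 = 0.4019 km⁻¹

0.402 km⁻¹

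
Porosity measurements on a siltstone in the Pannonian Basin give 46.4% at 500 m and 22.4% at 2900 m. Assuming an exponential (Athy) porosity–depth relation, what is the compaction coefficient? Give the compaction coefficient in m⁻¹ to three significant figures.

Working in km (1 km = 1000 m; c in km⁻¹ = c in m⁻¹ × 1000):
Athy: φ(Z) = φ₀ e^(−cZ) ⇒ φ₁/φ₂ = e^{c(Z₂−Z₁)} ⇒ c = ln(φ₁/φ₂)/(Z₂−Z₁)
c = ln(0.464/0.224) / (2.9 − 0.5) = ln(2.071) / 2.4 = 0.7282 / 2.4 = 0.3034 km⁻¹

0.000303 m⁻¹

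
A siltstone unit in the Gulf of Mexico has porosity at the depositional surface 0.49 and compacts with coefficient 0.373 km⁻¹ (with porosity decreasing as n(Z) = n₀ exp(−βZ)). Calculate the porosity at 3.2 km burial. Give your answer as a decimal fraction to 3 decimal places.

n = n₀·exp(−β·Z) = 0.49 × exp(−0.373 × 3.2) = 0.49 × exp(−1.194)
  = 0.49 × 0.3031 = 0.1485

0.149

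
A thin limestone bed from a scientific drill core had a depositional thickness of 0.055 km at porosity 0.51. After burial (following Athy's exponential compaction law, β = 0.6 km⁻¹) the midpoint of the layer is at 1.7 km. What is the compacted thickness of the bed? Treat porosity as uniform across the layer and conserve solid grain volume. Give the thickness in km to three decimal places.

Porosity at 1.7 km: phi = 0.51·exp(−0.6×1.7) = 0.1839
Solid-volume conservation: h(1−phi) = h₀(1−phi₀) ⇒ h = h₀·(1−phi₀)/(1−phi)
h = 0.055 × (1 − 0.51)/(1 − 0.1839) = 0.055 × 0.6004 = 0.0330 km

0.033 km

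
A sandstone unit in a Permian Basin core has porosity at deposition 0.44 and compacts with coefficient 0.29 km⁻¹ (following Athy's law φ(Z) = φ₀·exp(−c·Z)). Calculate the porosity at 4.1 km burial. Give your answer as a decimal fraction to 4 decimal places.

φ = φ₀·exp(−c·Z) = 0.44 × exp(−0.29 × 4.1) = 0.44 × exp(−1.189)
  = 0.44 × 0.3045 = 0.1340

0.1340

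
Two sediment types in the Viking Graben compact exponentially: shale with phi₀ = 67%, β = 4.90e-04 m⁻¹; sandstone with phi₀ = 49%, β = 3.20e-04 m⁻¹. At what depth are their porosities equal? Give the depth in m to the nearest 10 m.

Working in km (1 km = 1000 m; β in km⁻¹ = β in m⁻¹ × 1000):
Set phi₀ₐ e^(−βₐZ) = phi₀ᵦ e^(−βᵦZ) ⇒ ln(phi₀ₐ/phi₀ᵦ) = (βₐ − βᵦ)·Z
Z = ln(0.67/0.49) / (0.49 − 0.32) = 0.3129 / 0.17 = 1.840 km

1840 m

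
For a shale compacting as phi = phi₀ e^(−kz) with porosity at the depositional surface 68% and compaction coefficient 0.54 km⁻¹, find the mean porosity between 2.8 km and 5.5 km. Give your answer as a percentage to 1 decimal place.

⟨phi⟩ = (1/(z₂−z₁)) ∫ phi₀ e^(−kz) dz = phi₀·(e^(−k·z₁) − e^(−k·z₂)) / (k·(z₂−z₁))
e^(−0.54×2.8) = 0.2205; e^(−0.54×5.5) = 0.0513
⟨phi⟩ = 0.68 × (0.2205 − 0.0513) / (0.54 × 2.7) = 0.68 × 0.1160 = 0.0789

7.9%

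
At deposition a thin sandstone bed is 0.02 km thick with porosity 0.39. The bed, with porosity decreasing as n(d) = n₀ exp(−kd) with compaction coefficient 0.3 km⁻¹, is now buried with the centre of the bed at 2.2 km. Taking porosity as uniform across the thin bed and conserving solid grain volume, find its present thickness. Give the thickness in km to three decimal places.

0.015 km

Porosity at 2.2 km: n = 0.39·exp(−0.3×2.2) = 0.2016
Solid-volume conservation: h(1−n) = h₀(1−n₀) ⇒ h = h₀·(1−n₀)/(1−n)
h = 0.02 × (1 − 0.39)/(1 − 0.2016) = 0.02 × 0.7640 = 0.0153 km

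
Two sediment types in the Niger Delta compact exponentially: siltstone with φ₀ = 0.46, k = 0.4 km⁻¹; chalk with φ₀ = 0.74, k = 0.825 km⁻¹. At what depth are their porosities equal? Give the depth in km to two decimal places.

1.12 km

Set φ₀ₐ e^(−kₐz) = φ₀ᵦ e^(−kᵦz) ⇒ ln(φ₀ₐ/φ₀ᵦ) = (kₐ − kᵦ)·z
z = ln(0.46/0.74) / (0.4 − 0.825) = -0.4754 / -0.425 = 1.119 km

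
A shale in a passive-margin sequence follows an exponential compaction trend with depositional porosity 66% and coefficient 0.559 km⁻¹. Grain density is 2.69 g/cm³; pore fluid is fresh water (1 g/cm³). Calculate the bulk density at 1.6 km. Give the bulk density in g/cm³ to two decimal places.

Porosity at depth: φ = 0.66·exp(−0.559×1.6) = 0.66×0.4089 = 0.2698
Bulk density: ρ_b = (1−φ)ρ_g + φ·ρ_f = 0.7302×2.69 + 0.2698×1
       = 1.964 + 0.270 = 2.234 g/cm³

2.23 g/cm³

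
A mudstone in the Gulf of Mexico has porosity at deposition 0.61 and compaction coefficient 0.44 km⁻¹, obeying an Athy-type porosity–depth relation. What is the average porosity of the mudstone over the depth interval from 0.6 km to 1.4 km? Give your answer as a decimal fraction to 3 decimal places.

0.395

⟨φ⟩ = (1/(z₂−z₁)) ∫ φ₀ e^(−cz) dz = φ₀·(e^(−c·z₁) − e^(−c·z₂)) / (c·(z₂−z₁))
e^(−0.44×0.6) = 0.7680; e^(−0.44×1.4) = 0.5401
⟨φ⟩ = 0.61 × (0.7680 − 0.5401) / (0.44 × 0.8) = 0.61 × 0.6474 = 0.3949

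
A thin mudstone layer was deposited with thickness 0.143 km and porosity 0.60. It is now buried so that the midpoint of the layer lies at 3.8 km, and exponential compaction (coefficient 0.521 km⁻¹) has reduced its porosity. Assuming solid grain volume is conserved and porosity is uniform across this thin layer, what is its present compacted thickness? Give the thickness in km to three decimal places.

0.062 km

Porosity at 3.8 km: φ = 0.6·exp(−0.521×3.8) = 0.0829
Solid-volume conservation: h(1−φ) = h₀(1−φ₀) ⇒ h = h₀·(1−φ₀)/(1−φ)
h = 0.143 × (1 − 0.6)/(1 − 0.0829) = 0.143 × 0.4361 = 0.0624 km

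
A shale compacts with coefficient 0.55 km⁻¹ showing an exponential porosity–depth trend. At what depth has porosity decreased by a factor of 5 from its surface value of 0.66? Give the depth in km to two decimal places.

φ/φ₀ = 1/5 ⇒ exp(−k·d) = 1/5 ⇒ d = ln(5) / k
d = 1.6094 / 0.55 = 2.926 km

2.93 km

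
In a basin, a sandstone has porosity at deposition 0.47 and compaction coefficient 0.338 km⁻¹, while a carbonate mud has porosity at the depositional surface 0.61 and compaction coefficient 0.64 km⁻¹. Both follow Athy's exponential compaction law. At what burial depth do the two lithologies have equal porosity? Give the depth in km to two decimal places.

Set n₀ₐ e^(−cₐz) = n₀ᵦ e^(−cᵦz) ⇒ ln(n₀ₐ/n₀ᵦ) = (cₐ − cᵦ)·z
z = ln(0.47/0.61) / (0.338 − 0.64) = -0.2607 / -0.302 = 0.863 km

0.86 km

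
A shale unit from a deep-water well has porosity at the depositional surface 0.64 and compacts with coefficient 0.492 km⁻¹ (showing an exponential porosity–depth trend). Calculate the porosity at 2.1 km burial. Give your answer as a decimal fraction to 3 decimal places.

n = n₀·exp(−β·z) = 0.64 × exp(−0.492 × 2.1) = 0.64 × exp(−1.033)
  = 0.64 × 0.3559 = 0.2278

0.228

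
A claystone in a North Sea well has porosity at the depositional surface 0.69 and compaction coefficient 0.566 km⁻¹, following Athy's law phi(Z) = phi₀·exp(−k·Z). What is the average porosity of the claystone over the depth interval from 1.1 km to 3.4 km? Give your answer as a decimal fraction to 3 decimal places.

0.207

⟨phi⟩ = (1/(Z₂−Z₁)) ∫ phi₀ e^(−kZ) dZ = phi₀·(e^(−k·Z₁) − e^(−k·Z₂)) / (k·(Z₂−Z₁))
e^(−0.566×1.1) = 0.5365; e^(−0.566×3.4) = 0.1460
⟨phi⟩ = 0.69 × (0.5365 − 0.1460) / (0.566 × 2.3) = 0.69 × 0.3000 = 0.2070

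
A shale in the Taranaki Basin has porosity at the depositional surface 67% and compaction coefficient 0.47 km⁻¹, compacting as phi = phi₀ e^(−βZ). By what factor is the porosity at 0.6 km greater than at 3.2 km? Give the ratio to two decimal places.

3.39

phi(Z₁)/phi(Z₂) = e^(−β·Z₁)/e^(−β·Z₂) = e^{β(Z₂−Z₁)}
= exp(0.47 × 2.6) = exp(1.222) = 3.3940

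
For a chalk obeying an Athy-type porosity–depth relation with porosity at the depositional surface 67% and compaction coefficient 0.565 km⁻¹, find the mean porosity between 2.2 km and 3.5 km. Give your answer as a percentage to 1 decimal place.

13.7%

⟨phi⟩ = (1/(Z₂−Z₁)) ∫ phi₀ e^(−kZ) dZ = phi₀·(e^(−k·Z₁) − e^(−k·Z₂)) / (k·(Z₂−Z₁))
e^(−0.565×2.2) = 0.2885; e^(−0.565×3.5) = 0.1384
⟨phi⟩ = 0.67 × (0.2885 − 0.1384) / (0.565 × 1.3) = 0.67 × 0.2044 = 0.1369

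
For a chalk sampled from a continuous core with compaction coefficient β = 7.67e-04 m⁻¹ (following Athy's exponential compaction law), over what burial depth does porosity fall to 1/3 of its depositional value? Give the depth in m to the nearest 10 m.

1430 m

Working in km (1 km = 1000 m; β in km⁻¹ = β in m⁻¹ × 1000):
n/n₀ = 1/3 ⇒ exp(−β·d) = 1/3 ⇒ d = ln(3) / β
d = 1.0986 / 0.767 = 1.432 km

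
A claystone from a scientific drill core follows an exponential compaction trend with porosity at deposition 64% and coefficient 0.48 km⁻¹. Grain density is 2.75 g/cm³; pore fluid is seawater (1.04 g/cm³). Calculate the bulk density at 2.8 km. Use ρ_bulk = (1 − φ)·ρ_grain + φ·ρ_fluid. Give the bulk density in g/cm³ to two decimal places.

2.46 g/cm³

Porosity at depth: phi = 0.64·exp(−0.48×2.8) = 0.64×0.2608 = 0.1669
Bulk density: ρ_b = (1−phi)ρ_g + phi·ρ_f = 0.8331×2.75 + 0.1669×1.04
       = 2.291 + 0.174 = 2.465 g/cm³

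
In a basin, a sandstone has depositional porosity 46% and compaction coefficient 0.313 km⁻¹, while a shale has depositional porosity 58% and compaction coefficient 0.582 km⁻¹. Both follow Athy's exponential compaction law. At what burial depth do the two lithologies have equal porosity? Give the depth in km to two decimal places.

Set φ₀ₐ e^(−cₐZ) = φ₀ᵦ e^(−cᵦZ) ⇒ ln(φ₀ₐ/φ₀ᵦ) = (cₐ − cᵦ)·Z
Z = ln(0.46/0.58) / (0.313 − 0.582) = -0.2318 / -0.269 = 0.862 km

0.86 km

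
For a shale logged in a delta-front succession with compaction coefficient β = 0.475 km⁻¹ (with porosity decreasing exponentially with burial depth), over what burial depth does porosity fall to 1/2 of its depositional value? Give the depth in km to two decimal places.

phi/phi₀ = 1/2 ⇒ exp(−β·d) = 1/2 ⇒ d = ln(2) / β
d = 0.6931 / 0.475 = 1.459 km

1.46 km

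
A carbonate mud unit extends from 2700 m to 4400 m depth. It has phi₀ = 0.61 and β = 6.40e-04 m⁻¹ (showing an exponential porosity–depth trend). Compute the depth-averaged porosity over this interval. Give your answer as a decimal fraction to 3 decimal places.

Working in km (1 km = 1000 m; β in km⁻¹ = β in m⁻¹ × 1000):
⟨phi⟩ = (1/(z₂−z₁)) ∫ phi₀ e^(−βz) dz = phi₀·(e^(−β·z₁) − e^(−β·z₂)) / (β·(z₂−z₁))
e^(−0.64×2.7) = 0.1776; e^(−0.64×4.4) = 0.0598
⟨phi⟩ = 0.61 × (0.1776 − 0.0598) / (0.64 × 1.7) = 0.61 × 0.1083 = 0.0660

0.066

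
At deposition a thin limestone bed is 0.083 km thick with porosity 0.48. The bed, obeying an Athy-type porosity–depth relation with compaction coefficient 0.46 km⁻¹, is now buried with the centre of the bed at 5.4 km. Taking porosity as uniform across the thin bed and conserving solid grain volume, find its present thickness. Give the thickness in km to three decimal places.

0.045 km

Porosity at 5.4 km: phi = 0.48·exp(−0.46×5.4) = 0.0400
Solid-volume conservation: h(1−phi) = h₀(1−phi₀) ⇒ h = h₀·(1−phi₀)/(1−phi)
h = 0.083 × (1 − 0.48)/(1 − 0.0400) = 0.083 × 0.5417 = 0.0450 km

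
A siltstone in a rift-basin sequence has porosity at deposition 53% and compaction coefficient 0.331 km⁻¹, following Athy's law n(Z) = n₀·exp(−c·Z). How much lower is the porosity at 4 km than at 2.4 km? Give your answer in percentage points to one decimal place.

n(2.4) = 0.53·e^(−0.331×2.4) = 0.2395
n(4) = 0.53·e^(−0.331×4) = 0.1410
Δn = 0.2395 − 0.1410 = 0.0985

9.8 percentage points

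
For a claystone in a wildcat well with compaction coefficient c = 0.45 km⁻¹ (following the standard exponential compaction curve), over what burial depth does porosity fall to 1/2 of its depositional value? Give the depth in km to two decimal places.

1.54 km

φ/φ₀ = 1/2 ⇒ exp(−c·z) = 1/2 ⇒ z = ln(2) / c
z = 0.6931 / 0.45 = 1.540 km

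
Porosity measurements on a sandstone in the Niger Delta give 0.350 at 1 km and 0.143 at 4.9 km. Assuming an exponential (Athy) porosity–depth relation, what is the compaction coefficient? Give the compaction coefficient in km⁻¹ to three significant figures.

Athy: n(z) = n₀ e^(−cz) ⇒ n₁/n₂ = e^{c(z₂−z₁)} ⇒ c = ln(n₁/n₂)/(z₂−z₁)
c = ln(0.35/0.143) / (4.9 − 1) = ln(2.448) / 3.9 = 0.8951 / 3.9 = 0.2295 km⁻¹

0.230 km⁻¹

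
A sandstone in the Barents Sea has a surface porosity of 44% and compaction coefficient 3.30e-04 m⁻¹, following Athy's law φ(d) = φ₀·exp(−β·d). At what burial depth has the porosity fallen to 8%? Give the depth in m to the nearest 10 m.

5170 m

Working in km (1 km = 1000 m; β in km⁻¹ = β in m⁻¹ × 1000):
Invert Athy's law: d = ln(φ₀/φ) / β
d = ln(0.44/0.08) / 0.33 = ln(5.5) / 0.33 = 1.7047 / 0.33 = 5.166 km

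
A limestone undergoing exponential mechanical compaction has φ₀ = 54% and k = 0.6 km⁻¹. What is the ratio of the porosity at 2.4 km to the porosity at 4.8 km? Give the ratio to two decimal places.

φ(z₁)/φ(z₂) = e^(−k·z₁)/e^(−k·z₂) = e^{k(z₂−z₁)}
= exp(0.6 × 2.4) = exp(1.44) = 4.2207

4.22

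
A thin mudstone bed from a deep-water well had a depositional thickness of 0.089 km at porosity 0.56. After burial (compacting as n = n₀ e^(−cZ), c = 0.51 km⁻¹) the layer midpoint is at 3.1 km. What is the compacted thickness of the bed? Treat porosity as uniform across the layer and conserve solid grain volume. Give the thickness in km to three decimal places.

0.044 km

Porosity at 3.1 km: n = 0.56·exp(−0.51×3.1) = 0.1152
Solid-volume conservation: h(1−n) = h₀(1−n₀) ⇒ h = h₀·(1−n₀)/(1−n)
h = 0.089 × (1 − 0.56)/(1 − 0.1152) = 0.089 × 0.4973 = 0.0443 km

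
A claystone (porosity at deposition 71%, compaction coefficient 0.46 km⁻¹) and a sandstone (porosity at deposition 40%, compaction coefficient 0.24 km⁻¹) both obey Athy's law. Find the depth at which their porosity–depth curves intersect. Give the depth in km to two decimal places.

2.61 km

Set n₀ₐ e^(−βₐZ) = n₀ᵦ e^(−βᵦZ) ⇒ ln(n₀ₐ/n₀ᵦ) = (βₐ − βᵦ)·Z
Z = ln(0.71/0.4) / (0.46 − 0.24) = 0.5738 / 0.22 = 2.608 km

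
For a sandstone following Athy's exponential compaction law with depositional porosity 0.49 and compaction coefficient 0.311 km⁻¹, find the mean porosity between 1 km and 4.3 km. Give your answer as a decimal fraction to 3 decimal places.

0.224

⟨phi⟩ = (1/(d₂−d₁)) ∫ phi₀ e^(−kd) dd = phi₀·(e^(−k·d₁) − e^(−k·d₂)) / (k·(d₂−d₁))
e^(−0.311×1) = 0.7327; e^(−0.311×4.3) = 0.2626
⟨phi⟩ = 0.49 × (0.7327 − 0.2626) / (0.311 × 3.3) = 0.49 × 0.4581 = 0.2245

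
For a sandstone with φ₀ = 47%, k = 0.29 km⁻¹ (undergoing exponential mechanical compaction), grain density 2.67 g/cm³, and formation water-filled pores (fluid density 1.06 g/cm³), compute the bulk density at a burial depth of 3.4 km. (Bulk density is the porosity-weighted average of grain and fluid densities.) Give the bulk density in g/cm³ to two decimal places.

Porosity at depth: φ = 0.47·exp(−0.29×3.4) = 0.47×0.3731 = 0.1753
Bulk density: ρ_b = (1−φ)ρ_g + φ·ρ_f = 0.8247×2.67 + 0.1753×1.06
       = 2.202 + 0.186 = 2.388 g/cm³

2.39 g/cm³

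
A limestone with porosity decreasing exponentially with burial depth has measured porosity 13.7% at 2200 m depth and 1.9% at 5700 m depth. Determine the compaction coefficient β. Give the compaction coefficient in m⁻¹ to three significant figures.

0.000564 m⁻¹

Working in km (1 km = 1000 m; β in km⁻¹ = β in m⁻¹ × 1000):
Athy: phi(Z) = phi₀ e^(−βZ) ⇒ phi₁/phi₂ = e^{β(Z₂−Z₁)} ⇒ β = ln(phi₁/phi₂)/(Z₂−Z₁)
β = ln(0.137/0.019) / (5.7 − 2.2) = ln(7.211) / 3.5 = 1.9755 / 3.5 = 0.5644 km⁻¹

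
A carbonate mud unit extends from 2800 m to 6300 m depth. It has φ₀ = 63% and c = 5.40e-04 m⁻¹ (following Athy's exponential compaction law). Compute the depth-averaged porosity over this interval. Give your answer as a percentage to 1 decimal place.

6.2%

Working in km (1 km = 1000 m; c in km⁻¹ = c in m⁻¹ × 1000):
⟨φ⟩ = (1/(z₂−z₁)) ∫ φ₀ e^(−cz) dz = φ₀·(e^(−c·z₁) − e^(−c·z₂)) / (c·(z₂−z₁))
e^(−0.54×2.8) = 0.2205; e^(−0.54×6.3) = 0.0333
⟨φ⟩ = 0.63 × (0.2205 − 0.0333) / (0.54 × 3.5) = 0.63 × 0.0990 = 0.0624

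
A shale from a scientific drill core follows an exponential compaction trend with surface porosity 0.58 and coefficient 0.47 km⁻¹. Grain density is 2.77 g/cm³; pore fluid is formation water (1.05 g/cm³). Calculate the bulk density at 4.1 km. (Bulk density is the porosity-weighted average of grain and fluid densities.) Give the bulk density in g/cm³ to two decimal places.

Porosity at depth: phi = 0.58·exp(−0.47×4.1) = 0.58×0.1456 = 0.0844
Bulk density: ρ_b = (1−phi)ρ_g + phi·ρ_f = 0.9156×2.77 + 0.0844×1.05
       = 2.536 + 0.089 = 2.625 g/cm³

2.62 g/cm³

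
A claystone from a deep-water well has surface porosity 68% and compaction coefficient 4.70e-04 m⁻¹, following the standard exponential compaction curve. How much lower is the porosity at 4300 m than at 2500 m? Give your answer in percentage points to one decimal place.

12.0 percentage points

Working in km (1 km = 1000 m; β in km⁻¹ = β in m⁻¹ × 1000):
n(2.5) = 0.68·e^(−0.47×2.5) = 0.2100
n(4.3) = 0.68·e^(−0.47×4.3) = 0.0901
Δn = 0.2100 − 0.0901 = 0.1199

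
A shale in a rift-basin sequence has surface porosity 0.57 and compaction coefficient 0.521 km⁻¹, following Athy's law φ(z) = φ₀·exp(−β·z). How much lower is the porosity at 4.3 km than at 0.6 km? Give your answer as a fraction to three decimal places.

φ(0.6) = 0.57·e^(−0.521×0.6) = 0.4170
φ(4.3) = 0.57·e^(−0.521×4.3) = 0.0607
Δφ = 0.4170 − 0.0607 = 0.3563

0.356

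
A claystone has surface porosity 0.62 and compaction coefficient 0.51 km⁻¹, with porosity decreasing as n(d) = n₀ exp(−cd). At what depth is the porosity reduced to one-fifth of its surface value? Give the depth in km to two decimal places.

n/n₀ = 1/5 ⇒ exp(−c·d) = 1/5 ⇒ d = ln(5) / c
d = 1.6094 / 0.51 = 3.156 km

3.16 km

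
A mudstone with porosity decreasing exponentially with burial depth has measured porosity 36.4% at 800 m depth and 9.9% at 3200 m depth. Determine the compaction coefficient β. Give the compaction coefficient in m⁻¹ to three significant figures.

0.000543 m⁻¹

Working in km (1 km = 1000 m; β in km⁻¹ = β in m⁻¹ × 1000):
Athy: φ(z) = φ₀ e^(−βz) ⇒ φ₁/φ₂ = e^{β(z₂−z₁)} ⇒ β = ln(φ₁/φ₂)/(z₂−z₁)
β = ln(0.364/0.099) / (3.2 − 0.8) = ln(3.677) / 2.4 = 1.3020 / 2.4 = 0.5425 km⁻¹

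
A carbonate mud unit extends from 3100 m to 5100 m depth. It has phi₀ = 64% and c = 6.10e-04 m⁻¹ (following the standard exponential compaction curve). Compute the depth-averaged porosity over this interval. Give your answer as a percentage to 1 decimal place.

Working in km (1 km = 1000 m; c in km⁻¹ = c in m⁻¹ × 1000):
⟨phi⟩ = (1/(d₂−d₁)) ∫ phi₀ e^(−cd) dd = phi₀·(e^(−c·d₁) − e^(−c·d₂)) / (c·(d₂−d₁))
e^(−0.61×3.1) = 0.1509; e^(−0.61×5.1) = 0.0446
⟨phi⟩ = 0.64 × (0.1509 − 0.0446) / (0.61 × 2) = 0.64 × 0.0872 = 0.0558

5.6%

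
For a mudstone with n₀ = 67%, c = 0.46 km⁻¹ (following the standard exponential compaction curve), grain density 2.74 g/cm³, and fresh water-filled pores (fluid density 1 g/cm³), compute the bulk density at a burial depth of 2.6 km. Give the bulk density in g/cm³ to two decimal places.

2.39 g/cm³

Porosity at depth: n = 0.67·exp(−0.46×2.6) = 0.67×0.3024 = 0.2026
Bulk density: ρ_b = (1−n)ρ_g + n·ρ_f = 0.7974×2.74 + 0.2026×1
       = 2.185 + 0.203 = 2.387 g/cm³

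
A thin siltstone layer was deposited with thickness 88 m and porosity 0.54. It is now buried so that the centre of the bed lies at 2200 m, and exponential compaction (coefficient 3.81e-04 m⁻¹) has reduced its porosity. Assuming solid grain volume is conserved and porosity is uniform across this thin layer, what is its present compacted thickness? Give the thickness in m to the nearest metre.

53 m

Working in km (1 km = 1000 m; k in km⁻¹ = k in m⁻¹ × 1000):
Porosity at 2.2 km: φ = 0.54·exp(−0.381×2.2) = 0.2335
Solid-volume conservation: h(1−φ) = h₀(1−φ₀) ⇒ h = h₀·(1−φ₀)/(1−φ)
h = 0.088 × (1 − 0.54)/(1 − 0.2335) = 0.088 × 0.6002 = 0.0528 km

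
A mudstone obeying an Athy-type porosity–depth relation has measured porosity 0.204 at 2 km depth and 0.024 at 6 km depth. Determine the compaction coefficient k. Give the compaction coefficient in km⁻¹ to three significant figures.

0.535 km⁻¹

Athy: n(d) = n₀ e^(−kd) ⇒ n₁/n₂ = e^{k(d₂−d₁)} ⇒ k = ln(n₁/n₂)/(d₂−d₁)
k = ln(0.204/0.024) / (6 − 2) = ln(8.5) / 4 = 2.1401 / 4 = 0.535 km⁻¹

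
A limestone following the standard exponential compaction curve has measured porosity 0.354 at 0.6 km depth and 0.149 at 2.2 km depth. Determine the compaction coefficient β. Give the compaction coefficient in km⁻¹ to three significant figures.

0.541 km⁻¹

Athy: n(Z) = n₀ e^(−βZ) ⇒ n₁/n₂ = e^{β(Z₂−Z₁)} ⇒ β = ln(n₁/n₂)/(Z₂−Z₁)
β = ln(0.354/0.149) / (2.2 − 0.6) = ln(2.376) / 1.6 = 0.8654 / 1.6 = 0.5408 km⁻¹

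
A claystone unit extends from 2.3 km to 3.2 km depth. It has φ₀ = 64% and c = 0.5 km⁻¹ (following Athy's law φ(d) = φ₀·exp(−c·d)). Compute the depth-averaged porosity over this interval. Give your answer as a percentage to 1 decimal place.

16.3%

⟨φ⟩ = (1/(d₂−d₁)) ∫ φ₀ e^(−cd) dd = φ₀·(e^(−c·d₁) − e^(−c·d₂)) / (c·(d₂−d₁))
e^(−0.5×2.3) = 0.3166; e^(−0.5×3.2) = 0.2019
⟨φ⟩ = 0.64 × (0.3166 − 0.2019) / (0.5 × 0.9) = 0.64 × 0.2550 = 0.1632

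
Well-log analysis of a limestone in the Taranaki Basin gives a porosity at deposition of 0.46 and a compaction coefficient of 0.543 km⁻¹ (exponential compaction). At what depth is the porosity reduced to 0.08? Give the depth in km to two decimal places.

3.22 km

Invert Athy's law: Z = ln(φ₀/φ) / k
Z = ln(0.46/0.08) / 0.543 = ln(5.75) / 0.543 = 1.7492 / 0.543 = 3.221 km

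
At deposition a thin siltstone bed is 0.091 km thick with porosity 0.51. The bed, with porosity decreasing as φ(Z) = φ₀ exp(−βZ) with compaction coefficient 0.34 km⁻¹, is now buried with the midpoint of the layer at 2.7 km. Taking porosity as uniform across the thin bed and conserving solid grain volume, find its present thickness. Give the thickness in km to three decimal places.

Porosity at 2.7 km: φ = 0.51·exp(−0.34×2.7) = 0.2037
Solid-volume conservation: h(1−φ) = h₀(1−φ₀) ⇒ h = h₀·(1−φ₀)/(1−φ)
h = 0.091 × (1 − 0.51)/(1 − 0.2037) = 0.091 × 0.6153 = 0.0560 km

0.056 km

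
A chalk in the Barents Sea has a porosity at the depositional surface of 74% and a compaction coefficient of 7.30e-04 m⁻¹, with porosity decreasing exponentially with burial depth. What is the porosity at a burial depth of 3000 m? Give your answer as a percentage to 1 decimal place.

8.3%

Working in km (1 km = 1000 m; β in km⁻¹ = β in m⁻¹ × 1000):
n = n₀·exp(−β·z) = 0.74 × exp(−0.73 × 3) = 0.74 × exp(−2.19)
  = 0.74 × 0.1119 = 0.0828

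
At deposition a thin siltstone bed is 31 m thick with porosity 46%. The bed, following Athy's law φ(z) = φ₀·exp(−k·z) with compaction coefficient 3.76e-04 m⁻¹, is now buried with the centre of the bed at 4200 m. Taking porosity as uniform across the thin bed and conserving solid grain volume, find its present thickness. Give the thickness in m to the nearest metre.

Working in km (1 km = 1000 m; k in km⁻¹ = k in m⁻¹ × 1000):
Porosity at 4.2 km: φ = 0.46·exp(−0.376×4.2) = 0.0948
Solid-volume conservation: h(1−φ) = h₀(1−φ₀) ⇒ h = h₀·(1−φ₀)/(1−φ)
h = 0.031 × (1 − 0.46)/(1 − 0.0948) = 0.031 × 0.5966 = 0.0185 km

18 m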